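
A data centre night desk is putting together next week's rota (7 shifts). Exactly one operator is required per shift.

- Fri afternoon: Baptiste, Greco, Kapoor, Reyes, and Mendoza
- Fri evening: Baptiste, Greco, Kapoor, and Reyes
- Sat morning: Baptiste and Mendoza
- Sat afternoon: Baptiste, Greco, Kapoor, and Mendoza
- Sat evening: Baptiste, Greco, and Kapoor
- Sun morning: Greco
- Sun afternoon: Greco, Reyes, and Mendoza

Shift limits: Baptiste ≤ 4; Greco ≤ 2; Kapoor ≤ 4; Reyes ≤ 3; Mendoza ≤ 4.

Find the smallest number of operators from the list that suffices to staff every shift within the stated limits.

7 slots to fill and no one can take more than 4, so at least ⌈7/4⌉ = 2 operators are needed.
No set of 2 operators can cover every shift (each such set leaves at least one shift with no one available or exceeds a cap).
Baptiste, Greco, and Kapoor alone can cover everything: Fri afternoon→Baptiste, Fri evening→Baptiste, Sat morning→Baptiste, Sat afternoon→Baptiste, Sat evening→Kapoor, Sun morning→Greco, Sun afternoon→Greco.

3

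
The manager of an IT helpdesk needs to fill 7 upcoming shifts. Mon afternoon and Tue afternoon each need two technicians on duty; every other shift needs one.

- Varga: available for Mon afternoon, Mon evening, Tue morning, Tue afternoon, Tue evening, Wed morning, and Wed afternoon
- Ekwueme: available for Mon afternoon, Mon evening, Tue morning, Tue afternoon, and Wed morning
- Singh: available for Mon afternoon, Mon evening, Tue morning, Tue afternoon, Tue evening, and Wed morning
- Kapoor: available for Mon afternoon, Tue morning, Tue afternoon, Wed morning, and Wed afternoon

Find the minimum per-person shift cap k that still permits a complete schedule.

3

With 4 technicians and 9 worker-slots to fill, someone must work at least ⌈9/4⌉ = 3 shifts, so k ≥ 3.
k = 3 works: Mon afternoon→Ekwueme+Singh, Mon evening→Varga, Tue morning→Ekwueme, Tue afternoon→Singh+Kapoor, Tue evening→Varga, Wed morning→Ekwueme, Wed afternoon→Varga.
Loads: Varga 3, Ekwueme 3, Singh 2, Kapoor 1 — all ≤ 3.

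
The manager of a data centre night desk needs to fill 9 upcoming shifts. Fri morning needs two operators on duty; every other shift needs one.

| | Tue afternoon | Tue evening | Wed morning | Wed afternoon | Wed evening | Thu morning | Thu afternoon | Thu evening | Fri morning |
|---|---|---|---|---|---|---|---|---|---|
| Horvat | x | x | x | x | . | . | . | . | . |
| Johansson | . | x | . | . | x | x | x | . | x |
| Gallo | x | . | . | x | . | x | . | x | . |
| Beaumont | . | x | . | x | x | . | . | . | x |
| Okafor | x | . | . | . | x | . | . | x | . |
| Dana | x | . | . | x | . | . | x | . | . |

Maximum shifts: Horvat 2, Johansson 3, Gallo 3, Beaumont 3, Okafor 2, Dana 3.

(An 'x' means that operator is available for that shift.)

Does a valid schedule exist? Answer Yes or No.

Wed morning can only be covered by Horvat, so that assignment is forced.
Fri morning can only be covered by Johansson and Beaumont, so that assignment is forced.
One valid schedule: Tue afternoon→Gallo, Tue evening→Horvat, Wed morning→Horvat, Wed afternoon→Gallo, Wed evening→Beaumont, Thu morning→Johansson, Thu afternoon→Johansson, Thu evening→Gallo, Fri morning→Johansson+Beaumont.
Loads: Horvat 2/2, Johansson 3/3, Gallo 3/3, Beaumont 2/3, Okafor 0/2, Dana 0/3 — all within limits.

Yes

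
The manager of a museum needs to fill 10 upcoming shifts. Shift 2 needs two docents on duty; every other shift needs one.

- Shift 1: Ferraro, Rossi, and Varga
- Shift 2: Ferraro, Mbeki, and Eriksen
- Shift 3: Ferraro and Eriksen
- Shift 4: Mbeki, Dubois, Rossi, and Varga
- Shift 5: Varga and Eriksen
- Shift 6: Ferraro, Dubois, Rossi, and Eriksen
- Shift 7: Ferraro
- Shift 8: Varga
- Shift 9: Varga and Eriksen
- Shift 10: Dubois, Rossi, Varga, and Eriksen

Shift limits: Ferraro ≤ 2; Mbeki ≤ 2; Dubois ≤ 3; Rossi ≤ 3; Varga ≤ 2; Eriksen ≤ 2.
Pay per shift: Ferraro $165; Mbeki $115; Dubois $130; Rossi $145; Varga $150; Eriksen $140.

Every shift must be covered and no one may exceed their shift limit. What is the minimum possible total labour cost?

Shift 7 can only be covered by Ferraro, so that assignment is forced.
Shift 8 can only be covered by Varga, so that assignment is forced.
Picking the cheapest available docent for each shift independently would cost $1510, but that ignores the shift limits.
An optimal schedule: Shift 1→Rossi, Shift 2→Mbeki+Eriksen, Shift 3→Ferraro, Shift 4→Mbeki, Shift 5→Varga, Shift 6→Dubois, Shift 7→Ferraro, Shift 8→Varga, Shift 9→Eriksen, Shift 10→Dubois.
Total: 145 + 115 + 140 + 165 + 115 + 150 + 130 + 165 + 150 + 140 + 130 = $1545.

$1545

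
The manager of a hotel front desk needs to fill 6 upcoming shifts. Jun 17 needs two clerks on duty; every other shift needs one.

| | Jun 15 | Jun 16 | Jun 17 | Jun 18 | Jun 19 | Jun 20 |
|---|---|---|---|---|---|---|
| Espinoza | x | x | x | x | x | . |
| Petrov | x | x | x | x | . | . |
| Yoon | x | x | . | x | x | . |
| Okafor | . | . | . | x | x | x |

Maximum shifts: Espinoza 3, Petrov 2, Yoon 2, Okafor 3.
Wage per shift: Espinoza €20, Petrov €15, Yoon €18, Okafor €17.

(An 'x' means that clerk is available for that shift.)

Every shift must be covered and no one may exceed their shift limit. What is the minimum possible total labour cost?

Jun 17 can only be covered by Espinoza and Petrov, so that assignment is forced.
Jun 20 can only be covered by Okafor, so that assignment is forced.
Picking the cheapest available clerk for each shift independently would cost €114, but that ignores the shift limits.
An optimal schedule: Jun 15→Petrov, Jun 16→Yoon, Jun 17→Petrov+Espinoza, Jun 18→Okafor, Jun 19→Okafor, Jun 20→Okafor.
Total: 15 + 18 + 15 + 20 + 17 + 17 + 17 = €119.

€119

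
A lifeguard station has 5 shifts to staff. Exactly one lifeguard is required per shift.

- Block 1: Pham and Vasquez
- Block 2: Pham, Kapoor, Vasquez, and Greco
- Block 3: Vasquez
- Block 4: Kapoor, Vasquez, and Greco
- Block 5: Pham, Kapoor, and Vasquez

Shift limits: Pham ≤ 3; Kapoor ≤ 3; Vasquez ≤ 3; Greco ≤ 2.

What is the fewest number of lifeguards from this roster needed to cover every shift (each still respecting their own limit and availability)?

2

5 slots to fill and no one can take more than 3, so at least ⌈5/3⌉ = 2 lifeguards are needed.
Pham and Vasquez alone can cover everything: Block 1→Pham, Block 2→Pham, Block 3→Vasquez, Block 4→Vasquez, Block 5→Pham.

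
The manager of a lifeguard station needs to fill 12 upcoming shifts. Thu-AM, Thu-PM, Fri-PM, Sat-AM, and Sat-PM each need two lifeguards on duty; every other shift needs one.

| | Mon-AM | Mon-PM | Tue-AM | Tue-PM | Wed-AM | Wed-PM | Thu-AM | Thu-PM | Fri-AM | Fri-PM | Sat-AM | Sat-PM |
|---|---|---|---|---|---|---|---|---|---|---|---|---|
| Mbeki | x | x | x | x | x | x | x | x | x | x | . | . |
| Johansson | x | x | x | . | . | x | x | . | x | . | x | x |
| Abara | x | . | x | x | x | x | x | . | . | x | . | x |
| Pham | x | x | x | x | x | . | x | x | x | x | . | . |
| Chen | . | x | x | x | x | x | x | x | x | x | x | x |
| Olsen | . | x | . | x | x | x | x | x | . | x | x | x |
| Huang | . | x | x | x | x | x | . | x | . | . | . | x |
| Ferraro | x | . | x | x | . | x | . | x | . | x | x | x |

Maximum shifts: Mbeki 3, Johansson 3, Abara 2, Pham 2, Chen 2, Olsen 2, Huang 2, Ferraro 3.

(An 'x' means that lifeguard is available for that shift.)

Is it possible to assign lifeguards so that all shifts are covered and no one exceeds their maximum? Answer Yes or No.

One valid schedule: Mon-AM→Mbeki, Mon-PM→Mbeki, Tue-AM→Johansson, Tue-PM→Abara, Wed-AM→Abara, Wed-PM→Johansson, Thu-AM→Pham+Chen, Thu-PM→Pham+Olsen, Fri-AM→Mbeki, Fri-PM→Olsen+Ferraro, Sat-AM→Johansson+Chen, Sat-PM→Huang+Ferraro.
Loads: Mbeki 3/3, Johansson 3/3, Abara 2/2, Pham 2/2, Chen 2/2, Olsen 2/2, Huang 1/2, Ferraro 2/3 — all within limits.

Yes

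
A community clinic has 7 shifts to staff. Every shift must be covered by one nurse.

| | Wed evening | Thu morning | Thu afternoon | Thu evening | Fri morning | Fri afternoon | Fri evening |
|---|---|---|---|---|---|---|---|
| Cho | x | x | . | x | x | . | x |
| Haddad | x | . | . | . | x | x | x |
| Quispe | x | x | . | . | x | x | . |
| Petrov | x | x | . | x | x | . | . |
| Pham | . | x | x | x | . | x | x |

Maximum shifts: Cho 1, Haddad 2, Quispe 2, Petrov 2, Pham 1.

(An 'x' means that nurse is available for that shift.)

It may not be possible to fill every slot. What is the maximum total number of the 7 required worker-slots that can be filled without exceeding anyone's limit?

Total capacity across all nurses is 1+2+2+2+1 = 8, and 7 slots are needed, so at most 7 can be filled.
An assignment achieving 7: Wed evening→Quispe, Thu morning→Quispe, Thu afternoon→Pham, Thu evening→Cho, Fri morning→Petrov, Fri afternoon→Haddad, Fri evening→Haddad.
Loads: Cho 1/1, Haddad 2/2, Quispe 2/2, Petrov 1/2, Pham 1/1.

7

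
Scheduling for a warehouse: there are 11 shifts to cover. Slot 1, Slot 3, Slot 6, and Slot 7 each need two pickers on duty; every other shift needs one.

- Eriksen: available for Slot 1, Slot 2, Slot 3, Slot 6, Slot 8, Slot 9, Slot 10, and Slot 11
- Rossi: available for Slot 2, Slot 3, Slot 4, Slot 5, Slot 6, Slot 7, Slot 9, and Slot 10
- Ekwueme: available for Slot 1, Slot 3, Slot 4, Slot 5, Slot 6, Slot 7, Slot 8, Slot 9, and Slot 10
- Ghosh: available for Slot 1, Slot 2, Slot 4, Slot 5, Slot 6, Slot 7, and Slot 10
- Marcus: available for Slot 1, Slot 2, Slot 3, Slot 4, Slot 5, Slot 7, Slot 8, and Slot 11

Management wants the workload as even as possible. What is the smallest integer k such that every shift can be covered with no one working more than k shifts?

With 5 pickers and 15 worker-slots to fill, someone must work at least ⌈15/5⌉ = 3 shifts, so k ≥ 3.
k = 3 works: Slot 1→Ghosh+Marcus, Slot 2→Rossi, Slot 3→Ekwueme+Marcus, Slot 4→Rossi, Slot 5→Rossi, Slot 6→Ekwueme+Ghosh, Slot 7→Ghosh+Marcus, Slot 8→Eriksen, Slot 9→Eriksen, Slot 10→Ekwueme, Slot 11→Eriksen.
Loads: Eriksen 3, Rossi 3, Ekwueme 3, Ghosh 3, Marcus 3 — all ≤ 3.

3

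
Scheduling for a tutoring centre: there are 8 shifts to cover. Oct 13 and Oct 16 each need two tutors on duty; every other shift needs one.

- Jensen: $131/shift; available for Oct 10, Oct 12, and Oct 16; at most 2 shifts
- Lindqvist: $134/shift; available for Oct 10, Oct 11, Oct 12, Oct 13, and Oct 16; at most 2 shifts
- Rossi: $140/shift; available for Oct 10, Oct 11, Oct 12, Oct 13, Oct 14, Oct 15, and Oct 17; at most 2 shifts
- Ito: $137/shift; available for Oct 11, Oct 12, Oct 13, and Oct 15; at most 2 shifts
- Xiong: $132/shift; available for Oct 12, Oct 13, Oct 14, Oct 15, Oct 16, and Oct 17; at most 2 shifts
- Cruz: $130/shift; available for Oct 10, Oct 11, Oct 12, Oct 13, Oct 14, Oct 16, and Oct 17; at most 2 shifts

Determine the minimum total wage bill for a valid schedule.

Picking the cheapest available tutor for each shift independently would cost $1305, but that ignores the shift limits.
An optimal schedule: Oct 10→Jensen, Oct 11→Lindqvist, Oct 12→Ito, Oct 13→Lindqvist+Ito, Oct 14→Cruz, Oct 15→Xiong, Oct 16→Jensen+Xiong, Oct 17→Cruz.
Total: 131 + 134 + 137 + 134 + 137 + 130 + 132 + 131 + 132 + 130 = $1328.

$1328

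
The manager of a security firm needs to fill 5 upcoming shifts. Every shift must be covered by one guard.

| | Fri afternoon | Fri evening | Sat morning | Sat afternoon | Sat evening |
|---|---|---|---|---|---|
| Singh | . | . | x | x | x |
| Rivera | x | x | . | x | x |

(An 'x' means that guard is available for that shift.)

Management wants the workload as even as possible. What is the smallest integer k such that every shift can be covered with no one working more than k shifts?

3

With 2 guards and 5 worker-slots to fill, someone must work at least ⌈5/2⌉ = 3 shifts, so k ≥ 3.
k = 3 works: Fri afternoon→Rivera, Fri evening→Rivera, Sat morning→Singh, Sat afternoon→Singh, Sat evening→Singh.
Loads: Singh 3, Rivera 2 — all ≤ 3.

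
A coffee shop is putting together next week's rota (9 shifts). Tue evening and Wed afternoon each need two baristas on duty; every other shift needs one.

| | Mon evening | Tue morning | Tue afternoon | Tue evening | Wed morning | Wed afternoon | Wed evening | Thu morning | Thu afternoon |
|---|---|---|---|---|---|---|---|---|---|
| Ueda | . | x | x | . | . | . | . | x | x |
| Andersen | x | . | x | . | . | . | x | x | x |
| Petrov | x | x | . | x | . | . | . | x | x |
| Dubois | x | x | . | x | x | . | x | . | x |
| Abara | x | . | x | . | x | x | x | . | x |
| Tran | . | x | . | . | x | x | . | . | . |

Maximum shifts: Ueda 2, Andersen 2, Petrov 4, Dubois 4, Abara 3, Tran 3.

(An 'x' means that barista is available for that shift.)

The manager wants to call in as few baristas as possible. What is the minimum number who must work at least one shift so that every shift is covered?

4

11 slots to fill and no one can take more than 4, so at least ⌈11/4⌉ = 3 baristas are needed.
Shifts {Tue evening, Wed afternoon} need 4 slots, but among the baristas available for them (Petrov, Dubois, Abara, and Tran) any 3 together supply at most 3. So 3 baristas are not enough.
Petrov, Dubois, Abara, and Tran alone can cover everything: Mon evening→Petrov, Tue morning→Petrov, Tue afternoon→Abara, Tue evening→Petrov+Dubois, Wed morning→Dubois, Wed afternoon→Abara+Tran, Wed evening→Dubois, Thu morning→Petrov, Thu afternoon→Dubois.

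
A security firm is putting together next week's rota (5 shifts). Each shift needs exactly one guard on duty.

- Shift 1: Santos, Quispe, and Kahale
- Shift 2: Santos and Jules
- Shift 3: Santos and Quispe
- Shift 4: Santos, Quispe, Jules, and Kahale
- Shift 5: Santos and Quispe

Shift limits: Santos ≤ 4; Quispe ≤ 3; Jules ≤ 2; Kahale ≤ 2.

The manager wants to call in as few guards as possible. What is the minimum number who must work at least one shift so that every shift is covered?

5 slots to fill and no one can take more than 4, so at least ⌈5/4⌉ = 2 guards are needed.
Santos and Quispe alone can cover everything: Shift 1→Santos, Shift 2→Santos, Shift 3→Santos, Shift 4→Santos, Shift 5→Quispe.

2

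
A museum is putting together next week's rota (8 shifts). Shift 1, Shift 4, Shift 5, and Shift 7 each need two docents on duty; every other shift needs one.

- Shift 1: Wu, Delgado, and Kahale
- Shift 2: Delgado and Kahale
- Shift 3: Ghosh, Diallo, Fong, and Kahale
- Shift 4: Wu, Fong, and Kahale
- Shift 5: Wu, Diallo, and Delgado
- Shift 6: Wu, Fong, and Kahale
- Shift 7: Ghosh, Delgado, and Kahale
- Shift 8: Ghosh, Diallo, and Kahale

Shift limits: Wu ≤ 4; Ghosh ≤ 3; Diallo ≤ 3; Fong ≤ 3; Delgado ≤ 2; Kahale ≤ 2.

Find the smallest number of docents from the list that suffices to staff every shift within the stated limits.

5

12 slots to fill and no one can take more than 4, so at least ⌈12/4⌉ = 3 docents are needed.
No set of 4 docents can cover every shift (each such set leaves at least one shift with no one available or exceeds a cap).
Wu, Ghosh, Diallo, Delgado, and Kahale alone can cover everything: Shift 1→Wu+Delgado, Shift 2→Delgado, Shift 3→Ghosh, Shift 4→Wu+Kahale, Shift 5→Wu+Diallo, Shift 6→Wu, Shift 7→Ghosh+Kahale, Shift 8→Ghosh.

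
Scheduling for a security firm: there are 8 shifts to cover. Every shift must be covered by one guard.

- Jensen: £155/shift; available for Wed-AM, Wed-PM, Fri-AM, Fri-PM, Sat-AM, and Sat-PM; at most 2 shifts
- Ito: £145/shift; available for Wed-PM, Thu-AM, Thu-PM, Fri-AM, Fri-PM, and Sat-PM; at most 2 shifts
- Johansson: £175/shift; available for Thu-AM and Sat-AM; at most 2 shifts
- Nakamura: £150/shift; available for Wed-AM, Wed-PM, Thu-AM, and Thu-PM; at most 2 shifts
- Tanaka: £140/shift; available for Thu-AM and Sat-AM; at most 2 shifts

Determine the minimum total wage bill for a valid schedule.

Picking the cheapest available guard for each shift independently would cost £1155, but that ignores the shift limits.
An optimal schedule: Wed-AM→Nakamura, Wed-PM→Nakamura, Thu-AM→Tanaka, Thu-PM→Ito, Fri-AM→Ito, Fri-PM→Jensen, Sat-AM→Tanaka, Sat-PM→Jensen.
Total: 150 + 150 + 140 + 145 + 145 + 155 + 140 + 155 = £1180.

£1180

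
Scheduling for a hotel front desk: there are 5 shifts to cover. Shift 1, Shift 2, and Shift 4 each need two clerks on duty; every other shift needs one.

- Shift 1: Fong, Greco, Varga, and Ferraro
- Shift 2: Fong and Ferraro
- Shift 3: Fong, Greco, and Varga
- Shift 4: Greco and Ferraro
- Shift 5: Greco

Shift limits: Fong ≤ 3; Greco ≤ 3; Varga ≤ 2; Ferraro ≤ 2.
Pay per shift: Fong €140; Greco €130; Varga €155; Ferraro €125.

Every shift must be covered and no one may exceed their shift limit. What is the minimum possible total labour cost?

€1060

Shift 2 can only be covered by Fong and Ferraro, so that assignment is forced.
Shift 4 can only be covered by Greco and Ferraro, so that assignment is forced.
Shift 5 can only be covered by Greco, so that assignment is forced.
Picking the cheapest available clerk for each shift independently would cost €1035, but that ignores the shift limits.
An optimal schedule: Shift 1→Fong+Greco, Shift 2→Fong+Ferraro, Shift 3→Fong, Shift 4→Greco+Ferraro, Shift 5→Greco.
Total: 140 + 130 + 140 + 125 + 140 + 130 + 125 + 130 = €1060.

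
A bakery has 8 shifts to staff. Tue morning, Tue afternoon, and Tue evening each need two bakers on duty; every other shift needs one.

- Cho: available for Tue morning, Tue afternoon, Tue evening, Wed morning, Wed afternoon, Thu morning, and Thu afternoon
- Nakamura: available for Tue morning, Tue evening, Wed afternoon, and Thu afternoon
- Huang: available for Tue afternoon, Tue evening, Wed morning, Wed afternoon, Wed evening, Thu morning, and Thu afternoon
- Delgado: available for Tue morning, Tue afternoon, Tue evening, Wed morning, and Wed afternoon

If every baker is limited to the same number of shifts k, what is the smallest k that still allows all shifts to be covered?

3

With 4 bakers and 11 worker-slots to fill, someone must work at least ⌈11/4⌉ = 3 shifts, so k ≥ 3.
k = 3 works: Tue morning→Cho+Nakamura, Tue afternoon→Cho+Huang, Tue evening→Nakamura+Delgado, Wed morning→Huang, Wed afternoon→Delgado, Wed evening→Huang, Thu morning→Cho, Thu afternoon→Nakamura.
Loads: Cho 3, Nakamura 3, Huang 3, Delgado 2 — all ≤ 3.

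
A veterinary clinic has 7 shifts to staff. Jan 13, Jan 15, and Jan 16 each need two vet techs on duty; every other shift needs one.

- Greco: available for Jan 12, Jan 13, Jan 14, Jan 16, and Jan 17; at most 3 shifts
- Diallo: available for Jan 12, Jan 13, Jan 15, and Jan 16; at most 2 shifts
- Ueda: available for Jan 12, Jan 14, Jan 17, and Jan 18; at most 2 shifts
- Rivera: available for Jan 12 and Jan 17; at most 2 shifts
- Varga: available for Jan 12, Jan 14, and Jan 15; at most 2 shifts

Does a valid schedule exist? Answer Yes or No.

No

Total capacity is 11 and 10 slots are needed, so capacity alone doesn't rule it out.
Shifts {Jan 13, Jan 15, Jan 16} need 6 worker-slots in total, but the vet techs available for any of those shifts (Greco, Diallo, and Varga) can supply at most 5 among them. So no valid schedule exists.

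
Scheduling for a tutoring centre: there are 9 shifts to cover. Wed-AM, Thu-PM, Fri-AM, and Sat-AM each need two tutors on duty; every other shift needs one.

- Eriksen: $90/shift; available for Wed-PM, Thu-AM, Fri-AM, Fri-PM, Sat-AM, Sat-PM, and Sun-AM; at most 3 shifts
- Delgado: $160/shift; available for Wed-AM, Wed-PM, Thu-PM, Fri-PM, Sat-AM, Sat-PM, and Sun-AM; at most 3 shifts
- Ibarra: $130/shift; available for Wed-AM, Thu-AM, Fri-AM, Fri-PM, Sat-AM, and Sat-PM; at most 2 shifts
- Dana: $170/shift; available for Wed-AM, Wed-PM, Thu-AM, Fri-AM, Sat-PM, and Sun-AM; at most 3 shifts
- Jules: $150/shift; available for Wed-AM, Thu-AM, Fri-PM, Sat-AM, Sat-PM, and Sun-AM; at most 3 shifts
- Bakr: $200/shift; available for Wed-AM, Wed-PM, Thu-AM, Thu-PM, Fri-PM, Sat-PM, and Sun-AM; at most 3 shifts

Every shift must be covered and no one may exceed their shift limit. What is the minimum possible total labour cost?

Thu-PM can only be covered by Delgado and Bakr, so that assignment is forced.
Picking the cheapest available tutor for each shift independently would cost $1530, but that ignores the shift limits.
An optimal schedule: Wed-AM→Delgado+Dana, Wed-PM→Eriksen, Thu-AM→Eriksen, Thu-PM→Delgado+Bakr, Fri-AM→Eriksen+Ibarra, Fri-PM→Ibarra, Sat-AM→Jules+Delgado, Sat-PM→Jules, Sun-AM→Jules.
Total: 160 + 170 + 90 + 90 + 160 + 200 + 90 + 130 + 130 + 150 + 160 + 150 + 150 = $1830.

$1830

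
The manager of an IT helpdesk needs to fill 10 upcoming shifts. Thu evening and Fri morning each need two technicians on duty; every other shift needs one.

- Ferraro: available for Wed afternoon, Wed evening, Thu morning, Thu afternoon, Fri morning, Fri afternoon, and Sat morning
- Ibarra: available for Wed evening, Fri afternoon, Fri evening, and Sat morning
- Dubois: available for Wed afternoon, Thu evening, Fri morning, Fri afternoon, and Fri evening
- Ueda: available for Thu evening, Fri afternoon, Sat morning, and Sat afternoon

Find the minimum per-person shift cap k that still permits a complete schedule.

With 4 technicians and 12 worker-slots to fill, someone must work at least ⌈12/4⌉ = 3 shifts, so k ≥ 3.
k = 3 works: Wed afternoon→Dubois, Wed evening→Ibarra, Thu morning→Ferraro, Thu afternoon→Ferraro, Thu evening→Dubois+Ueda, Fri morning→Ferraro+Dubois, Fri afternoon→Ueda, Fri evening→Ibarra, Sat morning→Ibarra, Sat afternoon→Ueda.
Loads: Ferraro 3, Ibarra 3, Dubois 3, Ueda 3 — all ≤ 3.

3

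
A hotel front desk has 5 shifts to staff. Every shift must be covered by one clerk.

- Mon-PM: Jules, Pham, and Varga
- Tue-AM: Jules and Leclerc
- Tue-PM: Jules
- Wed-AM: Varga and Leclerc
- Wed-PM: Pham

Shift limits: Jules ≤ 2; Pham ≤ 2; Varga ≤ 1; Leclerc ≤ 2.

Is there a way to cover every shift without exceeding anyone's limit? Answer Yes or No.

Yes

Tue-PM can only be covered by Jules, so that assignment is forced.
Wed-PM can only be covered by Pham, so that assignment is forced.
One valid schedule: Mon-PM→Pham, Tue-AM→Jules, Tue-PM→Jules, Wed-AM→Varga, Wed-PM→Pham.
Loads: Jules 2/2, Pham 2/2, Varga 1/1, Leclerc 0/2 — all within limits.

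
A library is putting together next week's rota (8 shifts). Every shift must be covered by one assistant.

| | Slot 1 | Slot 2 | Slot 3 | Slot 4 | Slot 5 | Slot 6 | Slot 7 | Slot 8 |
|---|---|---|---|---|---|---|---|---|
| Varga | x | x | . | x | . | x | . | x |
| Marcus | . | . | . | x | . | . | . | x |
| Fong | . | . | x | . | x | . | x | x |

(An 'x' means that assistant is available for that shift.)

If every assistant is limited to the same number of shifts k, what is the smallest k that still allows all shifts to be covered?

With 3 assistants and 8 worker-slots to fill, someone must work at least ⌈8/3⌉ = 3 shifts, so k ≥ 3.
k = 3 works: Slot 1→Varga, Slot 2→Varga, Slot 3→Fong, Slot 4→Marcus, Slot 5→Fong, Slot 6→Varga, Slot 7→Fong, Slot 8→Marcus.
Loads: Varga 3, Marcus 2, Fong 3 — all ≤ 3.

3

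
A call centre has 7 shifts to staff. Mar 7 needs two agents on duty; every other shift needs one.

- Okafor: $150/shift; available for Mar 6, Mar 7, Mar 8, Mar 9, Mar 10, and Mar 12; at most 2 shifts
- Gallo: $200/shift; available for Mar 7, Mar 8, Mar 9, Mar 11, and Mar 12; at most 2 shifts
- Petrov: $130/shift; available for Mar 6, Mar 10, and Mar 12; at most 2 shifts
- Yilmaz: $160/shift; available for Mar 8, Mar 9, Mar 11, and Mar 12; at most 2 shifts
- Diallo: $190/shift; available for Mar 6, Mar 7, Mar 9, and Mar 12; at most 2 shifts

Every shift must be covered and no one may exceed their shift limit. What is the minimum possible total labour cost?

$1260

Picking the cheapest available agent for each shift independently would cost $1190, but that ignores the shift limits.
An optimal schedule: Mar 6→Petrov, Mar 7→Okafor+Diallo, Mar 8→Okafor, Mar 9→Yilmaz, Mar 10→Petrov, Mar 11→Yilmaz, Mar 12→Diallo.
Total: 130 + 150 + 190 + 150 + 160 + 130 + 160 + 190 = $1260.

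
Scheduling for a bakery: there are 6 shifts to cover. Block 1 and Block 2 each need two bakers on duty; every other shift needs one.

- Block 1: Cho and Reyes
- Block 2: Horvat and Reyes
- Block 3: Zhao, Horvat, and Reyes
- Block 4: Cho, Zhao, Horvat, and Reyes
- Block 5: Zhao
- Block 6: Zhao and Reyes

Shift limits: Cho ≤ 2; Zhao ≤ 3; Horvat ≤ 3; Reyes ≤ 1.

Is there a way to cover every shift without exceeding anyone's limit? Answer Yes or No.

No

Total capacity is 9 and 8 slots are needed, so capacity alone doesn't rule it out.
Shifts {Block 1, Block 2} need 4 worker-slots in total, but the bakers available for any of those shifts (Cho, Horvat, and Reyes) can supply at most 3 among them. So no valid schedule exists.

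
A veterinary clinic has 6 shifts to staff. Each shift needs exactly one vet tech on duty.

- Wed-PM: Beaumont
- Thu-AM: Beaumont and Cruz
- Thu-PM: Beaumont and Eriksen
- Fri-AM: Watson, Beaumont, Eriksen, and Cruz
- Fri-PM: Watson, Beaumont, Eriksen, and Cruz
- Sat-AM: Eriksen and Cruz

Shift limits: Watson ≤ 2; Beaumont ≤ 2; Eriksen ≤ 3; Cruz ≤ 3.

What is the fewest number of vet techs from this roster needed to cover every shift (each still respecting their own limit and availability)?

6 slots to fill and no one can take more than 3, so at least ⌈6/3⌉ = 2 vet techs are needed.
No set of 2 vet techs can cover every shift (each such set leaves at least one shift with no one available or exceeds a cap).
Watson, Beaumont, and Eriksen alone can cover everything: Wed-PM→Beaumont, Thu-AM→Beaumont, Thu-PM→Eriksen, Fri-AM→Watson, Fri-PM→Watson, Sat-AM→Eriksen.

3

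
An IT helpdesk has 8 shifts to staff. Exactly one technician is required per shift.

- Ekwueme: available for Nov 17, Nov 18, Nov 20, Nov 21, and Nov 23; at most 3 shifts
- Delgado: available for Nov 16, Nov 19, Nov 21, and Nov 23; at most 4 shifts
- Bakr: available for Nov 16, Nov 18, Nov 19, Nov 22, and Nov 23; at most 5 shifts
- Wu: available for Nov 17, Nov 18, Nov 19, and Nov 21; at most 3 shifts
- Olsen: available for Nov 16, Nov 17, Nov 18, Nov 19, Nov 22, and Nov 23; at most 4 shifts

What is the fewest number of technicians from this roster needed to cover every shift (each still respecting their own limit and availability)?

8 slots to fill and no one can take more than 5, so at least ⌈8/5⌉ = 2 technicians are needed.
Ekwueme and Bakr alone can cover everything: Nov 16→Bakr, Nov 17→Ekwueme, Nov 18→Bakr, Nov 19→Bakr, Nov 20→Ekwueme, Nov 21→Ekwueme, Nov 22→Bakr, Nov 23→Bakr.

2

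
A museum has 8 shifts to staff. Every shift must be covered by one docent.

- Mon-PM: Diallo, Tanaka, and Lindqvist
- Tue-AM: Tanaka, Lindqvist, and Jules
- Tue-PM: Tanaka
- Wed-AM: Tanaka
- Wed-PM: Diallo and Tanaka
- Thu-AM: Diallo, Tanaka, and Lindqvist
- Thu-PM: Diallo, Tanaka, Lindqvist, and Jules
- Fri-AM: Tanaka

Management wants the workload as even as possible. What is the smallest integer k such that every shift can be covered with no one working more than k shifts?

3

With 4 docents and 8 worker-slots to fill, someone must work at least ⌈8/4⌉ = 2 shifts, so k ≥ 2.
k = 2 fails: Shifts {Tue-PM, Wed-AM, Fri-AM} need 3 worker-slots in total, but the docents available for any of those shifts (Tanaka) can supply at most 2 among them. So no valid schedule exists.
k = 3 works: Mon-PM→Diallo, Tue-AM→Lindqvist, Tue-PM→Tanaka, Wed-AM→Tanaka, Wed-PM→Diallo, Thu-AM→Diallo, Thu-PM→Lindqvist, Fri-AM→Tanaka.
Loads: Diallo 3, Tanaka 3, Lindqvist 2, Jules 0 — all ≤ 3.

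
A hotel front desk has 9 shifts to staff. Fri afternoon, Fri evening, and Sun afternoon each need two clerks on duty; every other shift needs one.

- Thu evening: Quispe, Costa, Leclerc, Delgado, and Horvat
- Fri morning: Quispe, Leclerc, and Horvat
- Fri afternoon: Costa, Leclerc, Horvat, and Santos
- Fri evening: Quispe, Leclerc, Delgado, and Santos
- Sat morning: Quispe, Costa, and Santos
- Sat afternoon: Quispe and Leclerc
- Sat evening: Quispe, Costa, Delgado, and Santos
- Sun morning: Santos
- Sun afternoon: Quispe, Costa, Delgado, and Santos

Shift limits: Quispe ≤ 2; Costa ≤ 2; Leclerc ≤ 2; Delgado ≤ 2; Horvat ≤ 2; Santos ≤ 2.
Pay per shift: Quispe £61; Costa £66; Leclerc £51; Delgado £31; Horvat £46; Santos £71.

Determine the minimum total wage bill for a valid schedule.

£652

Sun morning can only be covered by Santos, so that assignment is forced.
Picking the cheapest available clerk for each shift independently would cost £562, but that ignores the shift limits.
An optimal schedule: Thu evening→Horvat, Fri morning→Quispe, Fri afternoon→Leclerc+Horvat, Fri evening→Leclerc+Delgado, Sat morning→Costa, Sat afternoon→Quispe, Sat evening→Costa, Sun morning→Santos, Sun afternoon→Delgado+Santos.
Total: 46 + 61 + 51 + 46 + 51 + 31 + 66 + 61 + 66 + 71 + 31 + 71 = £652.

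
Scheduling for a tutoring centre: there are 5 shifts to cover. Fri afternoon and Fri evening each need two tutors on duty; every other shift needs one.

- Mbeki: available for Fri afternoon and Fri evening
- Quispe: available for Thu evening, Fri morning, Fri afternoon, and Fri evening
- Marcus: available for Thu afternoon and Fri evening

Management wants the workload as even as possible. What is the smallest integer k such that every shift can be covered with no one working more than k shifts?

With 3 tutors and 7 worker-slots to fill, someone must work at least ⌈7/3⌉ = 3 shifts, so k ≥ 3.
k = 3 works: Thu afternoon→Marcus, Thu evening→Quispe, Fri morning→Quispe, Fri afternoon→Mbeki+Quispe, Fri evening→Mbeki+Marcus.
Loads: Mbeki 2, Quispe 3, Marcus 2 — all ≤ 3.

3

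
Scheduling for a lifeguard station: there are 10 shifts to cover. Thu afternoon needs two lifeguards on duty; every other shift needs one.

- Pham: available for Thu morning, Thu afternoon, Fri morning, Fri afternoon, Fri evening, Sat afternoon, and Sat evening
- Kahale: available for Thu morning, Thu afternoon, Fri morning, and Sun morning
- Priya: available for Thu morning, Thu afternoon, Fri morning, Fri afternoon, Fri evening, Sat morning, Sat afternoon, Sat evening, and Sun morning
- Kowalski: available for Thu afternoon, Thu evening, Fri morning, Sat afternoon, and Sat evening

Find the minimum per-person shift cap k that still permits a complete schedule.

3

With 4 lifeguards and 11 worker-slots to fill, someone must work at least ⌈11/4⌉ = 3 shifts, so k ≥ 3.
k = 3 works: Thu morning→Pham, Thu afternoon→Kahale+Kowalski, Thu evening→Kowalski, Fri morning→Kahale, Fri afternoon→Pham, Fri evening→Pham, Sat morning→Priya, Sat afternoon→Priya, Sat evening→Priya, Sun morning→Kahale.
Loads: Pham 3, Kahale 3, Priya 3, Kowalski 2 — all ≤ 3.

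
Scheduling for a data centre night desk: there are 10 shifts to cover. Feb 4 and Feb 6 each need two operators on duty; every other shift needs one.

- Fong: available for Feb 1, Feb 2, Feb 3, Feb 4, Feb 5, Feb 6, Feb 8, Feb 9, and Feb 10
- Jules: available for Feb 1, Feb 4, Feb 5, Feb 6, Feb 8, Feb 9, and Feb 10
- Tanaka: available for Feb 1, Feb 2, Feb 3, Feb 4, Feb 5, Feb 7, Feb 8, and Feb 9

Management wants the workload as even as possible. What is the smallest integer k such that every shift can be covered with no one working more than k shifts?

4

With 3 operators and 12 worker-slots to fill, someone must work at least ⌈12/3⌉ = 4 shifts, so k ≥ 4.
k = 4 works: Feb 1→Jules, Feb 2→Fong, Feb 3→Fong, Feb 4→Jules+Tanaka, Feb 5→Jules, Feb 6→Fong+Jules, Feb 7→Tanaka, Feb 8→Tanaka, Feb 9→Tanaka, Feb 10→Fong.
Loads: Fong 4, Jules 4, Tanaka 4 — all ≤ 4.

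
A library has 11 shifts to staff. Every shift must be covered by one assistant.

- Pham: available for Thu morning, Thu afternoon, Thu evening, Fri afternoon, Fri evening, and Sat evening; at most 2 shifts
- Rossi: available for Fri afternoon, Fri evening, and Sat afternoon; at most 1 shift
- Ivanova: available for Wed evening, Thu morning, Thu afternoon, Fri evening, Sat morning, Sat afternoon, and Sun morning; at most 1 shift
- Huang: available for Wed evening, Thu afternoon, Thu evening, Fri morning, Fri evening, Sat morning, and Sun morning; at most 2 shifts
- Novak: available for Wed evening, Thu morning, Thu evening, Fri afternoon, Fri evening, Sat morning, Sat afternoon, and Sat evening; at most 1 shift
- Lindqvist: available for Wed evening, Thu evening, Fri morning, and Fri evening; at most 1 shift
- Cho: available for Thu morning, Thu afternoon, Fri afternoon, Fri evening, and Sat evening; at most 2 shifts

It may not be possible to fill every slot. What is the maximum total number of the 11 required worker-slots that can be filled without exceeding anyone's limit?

Total capacity across all assistants is 2+1+1+2+1+1+2 = 10, and 11 slots are needed, so at most 10 can be filled.
An assignment achieving 10: Wed evening→Novak, Thu morning→Pham, Thu afternoon→Cho, Thu evening→Lindqvist, Fri morning→Huang, Fri afternoon→Cho, Sat morning→Huang, Sat afternoon→Rossi, Sat evening→Pham, Sun morning→Ivanova.
Loads: Pham 2/2, Rossi 1/1, Ivanova 1/1, Huang 2/2, Novak 1/1, Lindqvist 1/1, Cho 2/2.

10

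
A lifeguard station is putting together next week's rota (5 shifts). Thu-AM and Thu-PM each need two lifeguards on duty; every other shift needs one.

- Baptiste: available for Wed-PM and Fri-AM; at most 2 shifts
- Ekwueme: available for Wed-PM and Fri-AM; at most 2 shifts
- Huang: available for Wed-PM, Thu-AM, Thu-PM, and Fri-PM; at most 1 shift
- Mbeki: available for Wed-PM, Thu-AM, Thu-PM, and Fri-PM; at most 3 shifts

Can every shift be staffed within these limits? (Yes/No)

No

Total capacity is 8 and 7 slots are needed, so capacity alone doesn't rule it out.
Shifts {Thu-AM, Thu-PM} need 4 worker-slots in total, but the lifeguards available for any of those shifts (Huang and Mbeki) can supply at most 3 among them. So no valid schedule exists.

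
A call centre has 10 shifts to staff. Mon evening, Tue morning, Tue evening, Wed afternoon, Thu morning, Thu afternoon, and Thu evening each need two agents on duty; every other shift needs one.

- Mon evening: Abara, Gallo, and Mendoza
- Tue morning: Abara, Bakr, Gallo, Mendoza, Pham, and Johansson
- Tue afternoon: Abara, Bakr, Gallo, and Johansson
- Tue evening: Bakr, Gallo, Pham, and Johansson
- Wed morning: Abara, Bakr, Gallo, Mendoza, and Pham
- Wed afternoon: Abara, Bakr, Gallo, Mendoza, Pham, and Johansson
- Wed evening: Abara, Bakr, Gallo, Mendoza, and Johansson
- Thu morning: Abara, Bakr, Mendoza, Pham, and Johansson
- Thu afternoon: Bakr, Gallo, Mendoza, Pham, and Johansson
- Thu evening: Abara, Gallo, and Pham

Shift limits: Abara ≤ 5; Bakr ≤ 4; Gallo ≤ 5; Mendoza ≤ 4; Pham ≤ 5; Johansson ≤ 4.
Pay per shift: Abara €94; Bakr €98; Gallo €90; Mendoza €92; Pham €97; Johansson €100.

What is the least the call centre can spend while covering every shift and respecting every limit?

Picking the cheapest available agent for each shift independently would cost €1555, but that ignores the shift limits.
An optimal schedule: Mon evening→Gallo+Mendoza, Tue morning→Mendoza+Abara, Tue afternoon→Gallo, Tue evening→Gallo+Pham, Wed morning→Gallo, Wed afternoon→Abara+Pham, Wed evening→Abara, Thu morning→Mendoza+Abara, Thu afternoon→Mendoza+Pham, Thu evening→Gallo+Abara.
Total: 90 + 92 + 92 + 94 + 90 + 90 + 97 + 90 + 94 + 97 + 94 + 92 + 94 + 92 + 97 + 90 + 94 = €1579.

€1579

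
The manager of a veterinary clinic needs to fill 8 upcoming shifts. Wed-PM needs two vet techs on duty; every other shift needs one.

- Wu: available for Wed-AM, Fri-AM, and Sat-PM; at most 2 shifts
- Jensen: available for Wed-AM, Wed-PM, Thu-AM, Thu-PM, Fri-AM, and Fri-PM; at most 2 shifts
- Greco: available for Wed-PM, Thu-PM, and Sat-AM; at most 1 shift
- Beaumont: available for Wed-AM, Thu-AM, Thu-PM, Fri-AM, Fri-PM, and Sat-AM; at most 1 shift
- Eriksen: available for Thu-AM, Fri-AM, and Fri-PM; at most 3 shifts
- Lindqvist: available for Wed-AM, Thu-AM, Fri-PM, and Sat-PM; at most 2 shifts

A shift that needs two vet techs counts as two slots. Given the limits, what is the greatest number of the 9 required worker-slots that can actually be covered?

Total capacity across all vet techs is 2+2+1+1+3+2 = 11, and 9 slots are needed, so at most 9 can be filled.
An assignment achieving 9: Wed-AM→Wu, Wed-PM→Jensen+Greco, Thu-AM→Eriksen, Thu-PM→Jensen, Fri-AM→Eriksen, Fri-PM→Eriksen, Sat-AM→Beaumont, Sat-PM→Wu.
Loads: Wu 2/2, Jensen 2/2, Greco 1/1, Beaumont 1/1, Eriksen 3/3, Lindqvist 0/2.

9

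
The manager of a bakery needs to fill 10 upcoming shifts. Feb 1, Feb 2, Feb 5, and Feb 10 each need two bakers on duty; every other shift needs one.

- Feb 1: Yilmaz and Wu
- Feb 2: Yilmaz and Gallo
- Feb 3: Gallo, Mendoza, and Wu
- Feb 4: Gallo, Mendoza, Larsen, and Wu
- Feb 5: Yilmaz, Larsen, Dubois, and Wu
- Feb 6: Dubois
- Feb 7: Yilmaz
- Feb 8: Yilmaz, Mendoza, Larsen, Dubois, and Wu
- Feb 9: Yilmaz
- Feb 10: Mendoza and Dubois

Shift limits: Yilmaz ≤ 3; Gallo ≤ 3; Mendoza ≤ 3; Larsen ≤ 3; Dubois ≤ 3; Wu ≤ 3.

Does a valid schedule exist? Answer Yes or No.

No

Total capacity is 18 and 14 slots are needed, so capacity alone doesn't rule it out.
Shifts {Feb 1, Feb 2, Feb 7, Feb 9} need 6 worker-slots in total, but the bakers available for any of those shifts (Yilmaz, Gallo, and Wu) can supply at most 5 among them. So no valid schedule exists.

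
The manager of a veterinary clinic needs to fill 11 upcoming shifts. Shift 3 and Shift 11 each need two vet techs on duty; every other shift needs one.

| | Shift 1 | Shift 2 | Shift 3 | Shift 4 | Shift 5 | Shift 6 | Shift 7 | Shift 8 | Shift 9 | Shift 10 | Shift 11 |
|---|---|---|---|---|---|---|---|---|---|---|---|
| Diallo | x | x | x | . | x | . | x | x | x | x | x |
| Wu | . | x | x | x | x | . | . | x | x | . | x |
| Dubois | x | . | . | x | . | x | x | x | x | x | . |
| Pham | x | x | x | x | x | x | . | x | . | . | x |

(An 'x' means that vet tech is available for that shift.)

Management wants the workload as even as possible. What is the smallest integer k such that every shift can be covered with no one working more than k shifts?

4

With 4 vet techs and 13 worker-slots to fill, someone must work at least ⌈13/4⌉ = 4 shifts, so k ≥ 4.
k = 4 works: Shift 1→Diallo, Shift 2→Diallo, Shift 3→Wu+Pham, Shift 4→Wu, Shift 5→Wu, Shift 6→Dubois, Shift 7→Diallo, Shift 8→Dubois, Shift 9→Dubois, Shift 10→Diallo, Shift 11→Wu+Pham.
Loads: Diallo 4, Wu 4, Dubois 3, Pham 2 — all ≤ 4.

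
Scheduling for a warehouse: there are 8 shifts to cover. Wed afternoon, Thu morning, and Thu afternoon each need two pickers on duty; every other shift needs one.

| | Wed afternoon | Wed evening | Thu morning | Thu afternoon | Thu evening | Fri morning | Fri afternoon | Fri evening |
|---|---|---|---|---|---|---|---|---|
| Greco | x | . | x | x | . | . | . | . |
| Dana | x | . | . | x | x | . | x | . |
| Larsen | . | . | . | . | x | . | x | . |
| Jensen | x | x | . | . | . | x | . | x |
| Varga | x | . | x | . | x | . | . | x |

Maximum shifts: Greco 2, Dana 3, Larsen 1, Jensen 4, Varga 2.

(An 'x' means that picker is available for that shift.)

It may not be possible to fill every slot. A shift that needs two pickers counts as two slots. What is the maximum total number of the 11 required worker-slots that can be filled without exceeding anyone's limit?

Total capacity across all pickers is 2+3+1+4+2 = 12, and 11 slots are needed, so at most 11 can be filled.
An assignment achieving 11: Wed afternoon→Jensen+Varga, Wed evening→Jensen, Thu morning→Greco+Varga, Thu afternoon→Greco+Dana, Thu evening→Dana, Fri morning→Jensen, Fri afternoon→Dana, Fri evening→Jensen.
Loads: Greco 2/2, Dana 3/3, Larsen 0/1, Jensen 4/4, Varga 2/2.

11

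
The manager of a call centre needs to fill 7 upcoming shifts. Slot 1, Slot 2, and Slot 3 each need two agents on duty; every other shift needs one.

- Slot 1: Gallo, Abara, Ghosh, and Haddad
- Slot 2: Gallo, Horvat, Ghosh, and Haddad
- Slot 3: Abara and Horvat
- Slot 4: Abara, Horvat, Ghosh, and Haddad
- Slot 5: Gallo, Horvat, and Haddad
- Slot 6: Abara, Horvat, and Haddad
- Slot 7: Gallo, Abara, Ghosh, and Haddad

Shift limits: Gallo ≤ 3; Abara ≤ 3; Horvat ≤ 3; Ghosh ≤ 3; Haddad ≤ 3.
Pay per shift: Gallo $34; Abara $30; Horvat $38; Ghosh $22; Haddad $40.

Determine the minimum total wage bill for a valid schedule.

$296

Slot 3 can only be covered by Abara and Horvat, so that assignment is forced.
Picking the cheapest available agent for each shift independently would cost $284, but that ignores the shift limits.
An optimal schedule: Slot 1→Abara+Gallo, Slot 2→Ghosh+Gallo, Slot 3→Abara+Horvat, Slot 4→Ghosh, Slot 5→Gallo, Slot 6→Abara, Slot 7→Ghosh.
Total: 30 + 34 + 22 + 34 + 30 + 38 + 22 + 34 + 30 + 22 = $296.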